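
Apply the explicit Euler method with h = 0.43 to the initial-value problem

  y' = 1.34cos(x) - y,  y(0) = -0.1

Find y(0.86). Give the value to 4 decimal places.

Euler: y_{n+1} = y_n + h·f(x_n, y_n).
x=0.000000, y=-0.100000: f=1.440000 → y ← -0.100000 + 0.43·1.440000 = 0.519200
x=0.430000, y=0.519200: f=0.698814 → y ← 0.519200 + 0.43·0.698814 = 0.819690
y(0.86) ≈ 0.8197

0.8197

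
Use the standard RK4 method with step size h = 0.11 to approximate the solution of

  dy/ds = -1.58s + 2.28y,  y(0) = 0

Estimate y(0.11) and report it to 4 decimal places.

RK4: k1 = f(s_n, y_n); k2 = f(s_n + h/2, y_n + (h/2)·k1); k3 = f(s_n + h/2, y_n + (h/2)·k2); k4 = f(s_n + h, y_n + h·k3); y_{n+1} = y_n + (h/6)·(k1 + 2k2 + 2k3 + k4).
s=0.000000, y=0.000000:
  k1 = f(0.000000, 0.000000) = 0.000000
  k2 = f(0.055000, 0.000000) = -0.086900
  k3 = f(0.055000, -0.004779) = -0.097797
  k4 = f(0.110000, -0.010758) = -0.198328
  y ← 0.000000 + (0.11/6)·(k1 + 2k2 + 2k3 + k4) = -0.010408
y(0.11) ≈ -0.0104

-0.0104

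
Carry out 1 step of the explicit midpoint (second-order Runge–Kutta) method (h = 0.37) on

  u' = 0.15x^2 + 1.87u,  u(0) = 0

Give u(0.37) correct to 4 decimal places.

Midpoint: k1 = f(x_n, u_n); k2 = f(x_n + h/2, u_n + (h/2)·k1); u_{n+1} = u_n + h·k2.
x=0.000000, u=0.000000:
  k1 = f(0.000000, 0.000000) = 0.000000
  k2 = f(0.185000, 0.000000) = 0.005134
  u ← 0.000000 + 0.37·0.005134 = 0.001899
u(0.37) ≈ 0.0019

0.0019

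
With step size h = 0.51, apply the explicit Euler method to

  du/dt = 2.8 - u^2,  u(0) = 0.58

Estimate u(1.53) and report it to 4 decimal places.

Euler: u_{n+1} = u_n + h·f(t_n, u_n).
t=0.000000, u=0.580000: f=2.463600 → u ← 0.580000 + 0.51·2.463600 = 1.836436
t=0.510000, u=1.836436: f=-0.572497 → u ← 1.836436 + 0.51·(-0.572497) = 1.544462
t=1.020000, u=1.544462: f=0.414636 → u ← 1.544462 + 0.51·0.414636 = 1.755927
u(1.53) ≈ 1.7559

1.7559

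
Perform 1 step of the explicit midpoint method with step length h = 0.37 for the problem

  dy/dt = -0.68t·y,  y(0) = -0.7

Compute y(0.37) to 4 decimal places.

Midpoint: k1 = f(t_n, y_n); k2 = f(t_n + h/2, y_n + (h/2)·k1); y_{n+1} = y_n + h·k2.
t=0.000000, y=-0.700000:
  k1 = f(0.000000, -0.700000) = 0.000000
  k2 = f(0.185000, -0.700000) = 0.088060
  y ← -0.700000 + 0.37·0.088060 = -0.667418
y(0.37) ≈ -0.6674

-0.6674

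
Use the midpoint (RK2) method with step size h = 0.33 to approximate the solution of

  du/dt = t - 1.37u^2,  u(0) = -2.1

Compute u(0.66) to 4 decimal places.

Midpoint: k1 = f(t_n, u_n); k2 = f(t_n + h/2, u_n + (h/2)·k1); u_{n+1} = u_n + h·k2.
t=0.000000, u=-2.100000:
  k1 = f(0.000000, -2.100000) = -6.041700
  k2 = f(0.165000, -3.096881) = -12.974216
  u ← -2.100000 + 0.33·(-12.974216) = -6.381491
t=0.330000, u=-6.381491:
  k1 = f(0.330000, -6.381491) = -55.461102
  k2 = f(0.495000, -15.532573) = -330.032339
  u ← -6.381491 + 0.33·(-330.032339) = -115.292163
u(0.66) ≈ -115.2922

-115.2922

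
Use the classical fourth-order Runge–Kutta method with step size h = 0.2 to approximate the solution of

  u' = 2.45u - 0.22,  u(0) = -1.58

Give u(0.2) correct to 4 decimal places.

-2.6354

RK4: k1 = f(x_n, u_n); k2 = f(x_n + h/2, u_n + (h/2)·k1); k3 = f(x_n + h/2, u_n + (h/2)·k2); k4 = f(x_n + h, u_n + h·k3); u_{n+1} = u_n + (h/6)·(k1 + 2k2 + 2k3 + k4).
x=0.000000, u=-1.580000:
  k1 = f(0.000000, -1.580000) = -4.091000
  k2 = f(0.100000, -1.989100) = -5.093295
  k3 = f(0.100000, -2.089330) = -5.338857
  k4 = f(0.200000, -2.647771) = -6.707040
  u ← -1.580000 + (0.2/6)·(k1 + 2k2 + 2k3 + k4) = -2.635411
u(0.2) ≈ -2.6354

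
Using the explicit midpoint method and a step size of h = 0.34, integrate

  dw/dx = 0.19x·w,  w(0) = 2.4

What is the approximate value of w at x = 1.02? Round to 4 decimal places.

2.6479

Midpoint: k1 = f(x_n, w_n); k2 = f(x_n + h/2, w_n + (h/2)·k1); w_{n+1} = w_n + h·k2.
x=0.000000, w=2.400000:
  k1 = f(0.000000, 2.400000) = 0.000000
  k2 = f(0.170000, 2.400000) = 0.077520
  w ← 2.400000 + 0.34·0.077520 = 2.426357
x=0.340000, w=2.426357:
  k1 = f(0.340000, 2.426357) = 0.156743
  k2 = f(0.510000, 2.453003) = 0.237696
  w ← 2.426357 + 0.34·0.237696 = 2.507173
x=0.680000, w=2.507173:
  k1 = f(0.680000, 2.507173) = 0.323927
  k2 = f(0.850000, 2.562241) = 0.413802
  w ← 2.507173 + 0.34·0.413802 = 2.647866
w(1.02) ≈ 2.6479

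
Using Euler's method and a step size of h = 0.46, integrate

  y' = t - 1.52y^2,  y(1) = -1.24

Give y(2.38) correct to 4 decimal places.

-11.7163

Euler: y_{n+1} = y_n + h·f(t_n, y_n).
t=1.000000, y=-1.240000: f=-1.337152 → y ← -1.240000 + 0.46·(-1.337152) = -1.855090
t=1.460000, y=-1.855090: f=-3.770865 → y ← -1.855090 + 0.46·(-3.770865) = -3.589688
t=1.920000, y=-3.589688: f=-17.666506 → y ← -3.589688 + 0.46·(-17.666506) = -11.716280
y(2.38) ≈ -11.7163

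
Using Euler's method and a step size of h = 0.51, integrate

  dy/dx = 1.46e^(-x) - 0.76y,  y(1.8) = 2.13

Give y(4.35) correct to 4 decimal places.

Euler: y_{n+1} = y_n + h·f(x_n, y_n).
x=1.800000, y=2.130000: f=-1.377464 → y ← 2.130000 + 0.51·(-1.377464) = 1.427494
x=2.310000, y=1.427494: f=-0.939974 → y ← 1.427494 + 0.51·(-0.939974) = 0.948107
x=2.820000, y=0.948107: f=-0.633537 → y ← 0.948107 + 0.51·(-0.633537) = 0.625003
x=3.330000, y=0.625003: f=-0.422745 → y ← 0.625003 + 0.51·(-0.422745) = 0.409404
x=3.840000, y=0.409404: f=-0.279766 → y ← 0.409404 + 0.51·(-0.279766) = 0.266723
y(4.35) ≈ 0.2667

0.2667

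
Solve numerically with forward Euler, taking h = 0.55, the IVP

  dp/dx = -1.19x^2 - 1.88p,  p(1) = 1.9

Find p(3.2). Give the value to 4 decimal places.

-4.4999

Euler: p_{n+1} = p_n + h·f(x_n, p_n).
x=1.000000, p=1.900000: f=-4.762000 → p ← 1.900000 + 0.55·(-4.762000) = -0.719100
x=1.550000, p=-0.719100: f=-1.507067 → p ← -0.719100 + 0.55·(-1.507067) = -1.547987
x=2.100000, p=-1.547987: f=-2.337685 → p ← -1.547987 + 0.55·(-2.337685) = -2.833713
x=2.650000, p=-2.833713: f=-3.029394 → p ← -2.833713 + 0.55·(-3.029394) = -4.499880
p(3.2) ≈ -4.4999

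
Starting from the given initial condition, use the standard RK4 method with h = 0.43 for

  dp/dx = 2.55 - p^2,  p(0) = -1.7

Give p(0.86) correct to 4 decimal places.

RK4: k1 = f(x_n, p_n); k2 = f(x_n + h/2, p_n + (h/2)·k1); k3 = f(x_n + h/2, p_n + (h/2)·k2); k4 = f(x_n + h, p_n + h·k3); p_{n+1} = p_n + (h/6)·(k1 + 2k2 + 2k3 + k4).
x=0.000000, p=-1.700000:
  k1 = f(0.000000, -1.700000) = -0.340000
  k2 = f(0.215000, -1.773100) = -0.593884
  k3 = f(0.215000, -1.827685) = -0.790432
  k4 = f(0.430000, -2.039886) = -1.611135
  p ← -1.700000 + (0.43/6)·(k1 + 2k2 + 2k3 + k4) = -2.038250
x=0.430000, p=-2.038250:
  k1 = f(0.430000, -2.038250) = -1.604463
  k2 = f(0.645000, -2.383209) = -3.129687
  k3 = f(0.645000, -2.711133) = -4.800240
  k4 = f(0.860000, -4.102353) = -14.279303
  p ← -2.038250 + (0.43/6)·(k1 + 2k2 + 2k3 + k4) = -4.313209
p(0.86) ≈ -4.3132

-4.3132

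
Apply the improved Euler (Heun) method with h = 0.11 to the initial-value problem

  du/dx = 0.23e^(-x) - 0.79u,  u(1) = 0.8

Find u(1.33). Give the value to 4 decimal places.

0.6374

Heun: k1 = f(x_n, u_n); k2 = f(x_n + h, u_n + h·k1); u_{n+1} = u_n + (h/2)·(k1 + k2).
x=1.000000, u=0.800000:
  k1 = f(1.000000, 0.800000) = -0.547388
  k2 = f(1.110000, 0.739787) = -0.508633
  u ← 0.800000 + (0.11/2)·(-0.547388 + (-0.508633)) = 0.741919
x=1.110000, u=0.741919:
  k1 = f(1.110000, 0.741919) = -0.510317
  k2 = f(1.220000, 0.685784) = -0.473866
  u ← 0.741919 + (0.11/2)·(-0.510317 + (-0.473866)) = 0.687789
x=1.220000, u=0.687789:
  k1 = f(1.220000, 0.687789) = -0.475450
  k2 = f(1.330000, 0.635489) = -0.441207
  u ← 0.687789 + (0.11/2)·(-0.475450 + (-0.441207)) = 0.637373
u(1.33) ≈ 0.6374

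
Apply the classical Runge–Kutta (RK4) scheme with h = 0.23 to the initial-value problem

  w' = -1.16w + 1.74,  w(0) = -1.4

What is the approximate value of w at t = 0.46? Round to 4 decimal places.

-0.2009

RK4: k1 = f(t_n, w_n); k2 = f(t_n + h/2, w_n + (h/2)·k1); k3 = f(t_n + h/2, w_n + (h/2)·k2); k4 = f(t_n + h, w_n + h·k3); w_{n+1} = w_n + (h/6)·(k1 + 2k2 + 2k3 + k4).
t=0.000000, w=-1.400000:
  k1 = f(0.000000, -1.400000) = 3.364000
  k2 = f(0.115000, -1.013140) = 2.915242
  k3 = f(0.115000, -1.064747) = 2.975107
  k4 = f(0.230000, -0.715725) = 2.570242
  w ← -1.400000 + (0.23/6)·(k1 + 2k2 + 2k3 + k4) = -0.720927
t=0.230000, w=-0.720927:
  k1 = f(0.230000, -0.720927) = 2.576276
  k2 = f(0.345000, -0.424656) = 2.232601
  k3 = f(0.345000, -0.464178) = 2.278447
  k4 = f(0.460000, -0.196885) = 1.968386
  w ← -0.720927 + (0.23/6)·(k1 + 2k2 + 2k3 + k4) = -0.200868
w(0.46) ≈ -0.2009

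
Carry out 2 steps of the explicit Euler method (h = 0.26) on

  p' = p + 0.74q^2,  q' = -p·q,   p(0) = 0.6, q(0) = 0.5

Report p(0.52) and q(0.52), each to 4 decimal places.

Euler on (p,q): p_{n+1} = p_n + h·p', q_{n+1} = q_n + h·q'.
0.000000: (0.600000, 0.500000); f=(0.785000, -0.300000) → (0.804100, 0.422000)
0.260000: (0.804100, 0.422000); f=(0.935882, -0.339330) → (1.047429, 0.333774)
(p(0.52), q(0.52)) ≈ (1.0474, 0.3338)

1.0474, 0.3338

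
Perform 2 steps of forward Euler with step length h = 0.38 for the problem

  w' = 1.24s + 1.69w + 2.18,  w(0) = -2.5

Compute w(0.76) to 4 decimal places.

Euler: w_{n+1} = w_n + h·f(s_n, w_n).
s=0.000000, w=-2.500000: f=-2.045000 → w ← -2.500000 + 0.38·(-2.045000) = -3.277100
s=0.380000, w=-3.277100: f=-2.887099 → w ← -3.277100 + 0.38·(-2.887099) = -4.374198
w(0.76) ≈ -4.3742

-4.3742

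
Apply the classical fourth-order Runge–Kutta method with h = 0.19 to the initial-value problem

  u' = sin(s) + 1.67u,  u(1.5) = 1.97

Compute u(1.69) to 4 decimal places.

RK4: k1 = f(s_n, u_n); k2 = f(s_n + h/2, u_n + (h/2)·k1); k3 = f(s_n + h/2, u_n + (h/2)·k2); k4 = f(s_n + h, u_n + h·k3); u_{n+1} = u_n + (h/6)·(k1 + 2k2 + 2k3 + k4).
s=1.500000, u=1.970000:
  k1 = f(1.500000, 1.970000) = 4.287395
  k2 = f(1.595000, 2.377303) = 4.969802
  k3 = f(1.595000, 2.442131) = 5.078066
  k4 = f(1.690000, 2.934833) = 5.894074
  u ← 1.970000 + (0.19/6)·(k1 + 2k2 + 2k3 + k4) = 2.928778
u(1.69) ≈ 2.9288

2.9288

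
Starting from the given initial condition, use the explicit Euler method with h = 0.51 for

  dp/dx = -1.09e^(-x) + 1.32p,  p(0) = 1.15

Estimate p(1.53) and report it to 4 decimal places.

Euler: p_{n+1} = p_n + h·f(x_n, p_n).
x=0.000000, p=1.150000: f=0.428000 → p ← 1.150000 + 0.51·0.428000 = 1.368280
x=0.510000, p=1.368280: f=1.151589 → p ← 1.368280 + 0.51·1.151589 = 1.955591
x=1.020000, p=1.955591: f=2.188331 → p ← 1.955591 + 0.51·2.188331 = 3.071639
p(1.53) ≈ 3.0716

3.0716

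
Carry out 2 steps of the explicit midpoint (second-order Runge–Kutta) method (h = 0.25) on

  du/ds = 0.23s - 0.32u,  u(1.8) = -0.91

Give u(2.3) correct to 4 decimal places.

-0.5569

Midpoint: k1 = f(s_n, u_n); k2 = f(s_n + h/2, u_n + (h/2)·k1); u_{n+1} = u_n + h·k2.
s=1.800000, u=-0.910000:
  k1 = f(1.800000, -0.910000) = 0.705200
  k2 = f(1.925000, -0.821850) = 0.705742
  u ← -0.910000 + 0.25·0.705742 = -0.733564
s=2.050000, u=-0.733564:
  k1 = f(2.050000, -0.733564) = 0.706241
  k2 = f(2.175000, -0.645284) = 0.706741
  u ← -0.733564 + 0.25·0.706741 = -0.556879
u(2.3) ≈ -0.5569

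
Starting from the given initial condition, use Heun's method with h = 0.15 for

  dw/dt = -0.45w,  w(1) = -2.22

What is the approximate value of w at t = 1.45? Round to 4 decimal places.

-1.8133

Heun: k1 = f(t_n, w_n); k2 = f(t_n + h, w_n + h·k1); w_{n+1} = w_n + (h/2)·(k1 + k2).
t=1.000000, w=-2.220000:
  k1 = f(1.000000, -2.220000) = 0.999000
  k2 = f(1.150000, -2.070150) = 0.931568
  w ← -2.220000 + (0.15/2)·(0.999000 + 0.931568) = -2.075207
t=1.150000, w=-2.075207:
  k1 = f(1.150000, -2.075207) = 0.933843
  k2 = f(1.300000, -1.935131) = 0.870809
  w ← -2.075207 + (0.15/2)·(0.933843 + 0.870809) = -1.939859
t=1.300000, w=-1.939859:
  k1 = f(1.300000, -1.939859) = 0.872936
  k2 = f(1.450000, -1.808918) = 0.814013
  w ← -1.939859 + (0.15/2)·(0.872936 + 0.814013) = -1.813337
w(1.45) ≈ -1.8133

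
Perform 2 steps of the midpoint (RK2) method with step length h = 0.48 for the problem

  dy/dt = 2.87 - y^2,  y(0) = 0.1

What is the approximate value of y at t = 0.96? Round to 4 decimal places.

Midpoint: k1 = f(t_n, y_n); k2 = f(t_n + h/2, y_n + (h/2)·k1); y_{n+1} = y_n + h·k2.
t=0.000000, y=0.100000:
  k1 = f(0.000000, 0.100000) = 2.860000
  k2 = f(0.240000, 0.786400) = 2.251575
  y ← 0.100000 + 0.48·2.251575 = 1.180756
t=0.480000, y=1.180756:
  k1 = f(0.480000, 1.180756) = 1.475815
  k2 = f(0.720000, 1.534952) = 0.513923
  y ← 1.180756 + 0.48·0.513923 = 1.427439
y(0.96) ≈ 1.4274

1.4274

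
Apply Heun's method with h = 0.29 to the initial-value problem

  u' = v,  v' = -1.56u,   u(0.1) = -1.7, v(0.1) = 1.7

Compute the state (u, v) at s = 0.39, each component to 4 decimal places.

-1.0955, 2.3576

Heun on (u,v): k1 = f(s_n, state_n); k2 = f(s_n + h, state_n + h·k1); state_{n+1} = state_n + (h/2)·(k1 + k2).
0.100000: (-1.700000, 1.700000)
  k1 = (1.700000, 2.652000)
  predictor → (-1.207000, 2.469080)
  k2 = (2.469080, 1.882920)
  → (-1.095483, 2.357563)
(u(0.39), v(0.39)) ≈ (-1.0955, 2.3576)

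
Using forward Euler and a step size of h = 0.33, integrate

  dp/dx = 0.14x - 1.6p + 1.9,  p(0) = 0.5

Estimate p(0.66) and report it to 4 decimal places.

1.0496

Euler: p_{n+1} = p_n + h·f(x_n, p_n).
x=0.000000, p=0.500000: f=1.100000 → p ← 0.500000 + 0.33·1.100000 = 0.863000
x=0.330000, p=0.863000: f=0.565400 → p ← 0.863000 + 0.33·0.565400 = 1.049582
p(0.66) ≈ 1.0496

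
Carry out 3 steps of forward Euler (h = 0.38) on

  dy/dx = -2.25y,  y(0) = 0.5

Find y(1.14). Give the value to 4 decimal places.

Euler: y_{n+1} = y_n + h·f(x_n, y_n).
x=0.000000, y=0.500000: f=-1.125000 → y ← 0.500000 + 0.38·(-1.125000) = 0.072500
x=0.380000, y=0.072500: f=-0.163125 → y ← 0.072500 + 0.38·(-0.163125) = 0.010513
x=0.760000, y=0.010513: f=-0.023653 → y ← 0.010513 + 0.38·(-0.023653) = 0.001524
y(1.14) ≈ 0.0015

0.0015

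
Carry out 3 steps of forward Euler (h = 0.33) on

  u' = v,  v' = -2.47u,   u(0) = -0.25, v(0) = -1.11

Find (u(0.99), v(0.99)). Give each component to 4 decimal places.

Euler on (u,v): u_{n+1} = u_n + h·u', v_{n+1} = v_n + h·v'.
0.000000: (-0.250000, -1.110000); f=(-1.110000, 0.617500) → (-0.616300, -0.906225)
0.330000: (-0.616300, -0.906225); f=(-0.906225, 1.522261) → (-0.915354, -0.403879)
0.660000: (-0.915354, -0.403879); f=(-0.403879, 2.260925) → (-1.048634, 0.342226)
(u(0.99), v(0.99)) ≈ (-1.0486, 0.3422)

-1.0486, 0.3422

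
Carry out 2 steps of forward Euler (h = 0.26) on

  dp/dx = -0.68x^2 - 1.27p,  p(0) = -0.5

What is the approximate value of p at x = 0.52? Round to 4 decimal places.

-0.2363

Euler: p_{n+1} = p_n + h·f(x_n, p_n).
x=0.000000, p=-0.500000: f=0.635000 → p ← -0.500000 + 0.26·0.635000 = -0.334900
x=0.260000, p=-0.334900: f=0.379355 → p ← -0.334900 + 0.26·0.379355 = -0.236268
p(0.52) ≈ -0.2363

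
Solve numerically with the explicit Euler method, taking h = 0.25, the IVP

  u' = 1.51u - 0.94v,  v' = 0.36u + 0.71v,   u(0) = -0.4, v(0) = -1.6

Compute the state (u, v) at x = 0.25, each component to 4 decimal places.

-0.1750, -1.9200

Euler on (u,v): u_{n+1} = u_n + h·u', v_{n+1} = v_n + h·v'.
0.000000: (-0.400000, -1.600000); f=(0.900000, -1.280000) → (-0.175000, -1.920000)
(u(0.25), v(0.25)) ≈ (-0.1750, -1.9200)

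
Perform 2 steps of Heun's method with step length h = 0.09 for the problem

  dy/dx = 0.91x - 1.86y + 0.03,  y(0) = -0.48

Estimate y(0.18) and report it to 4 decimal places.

Heun: k1 = f(x_n, y_n); k2 = f(x_n + h, y_n + h·k1); y_{n+1} = y_n + (h/2)·(k1 + k2).
x=0.000000, y=-0.480000:
  k1 = f(0.000000, -0.480000) = 0.922800
  k2 = f(0.090000, -0.396948) = 0.850223
  y ← -0.480000 + (0.09/2)·(0.922800 + 0.850223) = -0.400214
x=0.090000, y=-0.400214:
  k1 = f(0.090000, -0.400214) = 0.856298
  k2 = f(0.180000, -0.323147) = 0.794854
  y ← -0.400214 + (0.09/2)·(0.856298 + 0.794854) = -0.325912
y(0.18) ≈ -0.3259

-0.3259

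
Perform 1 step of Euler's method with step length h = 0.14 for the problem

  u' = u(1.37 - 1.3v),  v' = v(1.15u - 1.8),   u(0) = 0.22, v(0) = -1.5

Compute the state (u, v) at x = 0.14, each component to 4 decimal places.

Euler on (u,v): u_{n+1} = u_n + h·u', v_{n+1} = v_n + h·v'.
0.000000: (0.220000, -1.500000); f=(0.730400, 2.320500) → (0.322256, -1.175130)
(u(0.14), v(0.14)) ≈ (0.3223, -1.1751)

0.3223, -1.1751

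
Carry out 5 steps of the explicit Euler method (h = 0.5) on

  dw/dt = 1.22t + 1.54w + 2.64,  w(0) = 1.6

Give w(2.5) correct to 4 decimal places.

Euler: w_{n+1} = w_n + h·f(t_n, w_n).
t=0.000000, w=1.600000: f=5.104000 → w ← 1.600000 + 0.5·5.104000 = 4.152000
t=0.500000, w=4.152000: f=9.644080 → w ← 4.152000 + 0.5·9.644080 = 8.974040
t=1.000000, w=8.974040: f=17.680022 → w ← 8.974040 + 0.5·17.680022 = 17.814051
t=1.500000, w=17.814051: f=31.903638 → w ← 17.814051 + 0.5·31.903638 = 33.765870
t=2.000000, w=33.765870: f=57.079440 → w ← 33.765870 + 0.5·57.079440 = 62.305590
w(2.5) ≈ 62.3056

62.3056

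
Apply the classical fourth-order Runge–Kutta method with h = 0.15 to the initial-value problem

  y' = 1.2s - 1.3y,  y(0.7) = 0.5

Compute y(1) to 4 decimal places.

RK4: k1 = f(s_n, y_n); k2 = f(s_n + h/2, y_n + (h/2)·k1); k3 = f(s_n + h/2, y_n + (h/2)·k2); k4 = f(s_n + h, y_n + h·k3); y_{n+1} = y_n + (h/6)·(k1 + 2k2 + 2k3 + k4).
s=0.700000, y=0.500000:
  k1 = f(0.700000, 0.500000) = 0.190000
  k2 = f(0.775000, 0.514250) = 0.261475
  k3 = f(0.775000, 0.519611) = 0.254506
  k4 = f(0.850000, 0.538176) = 0.320371
  y ← 0.500000 + (0.15/6)·(k1 + 2k2 + 2k3 + k4) = 0.538558
s=0.850000, y=0.538558:
  k1 = f(0.850000, 0.538558) = 0.319874
  k2 = f(0.925000, 0.562549) = 0.378686
  k3 = f(0.925000, 0.566960) = 0.372952
  k4 = f(1.000000, 0.594501) = 0.427148
  y ← 0.538558 + (0.15/6)·(k1 + 2k2 + 2k3 + k4) = 0.594816
y(1) ≈ 0.5948

0.5948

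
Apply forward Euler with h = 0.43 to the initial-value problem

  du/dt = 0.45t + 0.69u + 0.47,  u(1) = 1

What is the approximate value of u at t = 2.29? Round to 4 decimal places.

Euler: u_{n+1} = u_n + h·f(t_n, u_n).
t=1.000000, u=1.000000: f=1.610000 → u ← 1.000000 + 0.43·1.610000 = 1.692300
t=1.430000, u=1.692300: f=2.281187 → u ← 1.692300 + 0.43·2.281187 = 2.673210
t=1.860000, u=2.673210: f=3.151515 → u ← 2.673210 + 0.43·3.151515 = 4.028362
u(2.29) ≈ 4.0284

4.0284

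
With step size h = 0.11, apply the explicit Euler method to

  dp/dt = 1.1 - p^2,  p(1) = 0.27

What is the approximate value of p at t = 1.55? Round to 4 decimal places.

0.7385

Euler: p_{n+1} = p_n + h·f(t_n, p_n).
t=1.000000, p=0.270000: f=1.027100 → p ← 0.270000 + 0.11·1.027100 = 0.382981
t=1.110000, p=0.382981: f=0.953326 → p ← 0.382981 + 0.11·0.953326 = 0.487847
t=1.220000, p=0.487847: f=0.862005 → p ← 0.487847 + 0.11·0.862005 = 0.582667
t=1.330000, p=0.582667: f=0.760499 → p ← 0.582667 + 0.11·0.760499 = 0.666322
t=1.440000, p=0.666322: f=0.656015 → p ← 0.666322 + 0.11·0.656015 = 0.738484
p(1.55) ≈ 0.7385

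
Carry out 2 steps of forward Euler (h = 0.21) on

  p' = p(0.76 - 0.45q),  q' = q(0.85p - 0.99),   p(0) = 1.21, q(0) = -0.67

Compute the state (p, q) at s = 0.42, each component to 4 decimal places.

1.8103, -0.7134

Euler on (p,q): p_{n+1} = p_n + h·p', q_{n+1} = q_n + h·q'.
0.000000: (1.210000, -0.670000); f=(1.284415, -0.025795) → (1.479727, -0.675417)
0.210000: (1.479727, -0.675417); f=(1.574337, -0.180855) → (1.810338, -0.713397)
(p(0.42), q(0.42)) ≈ (1.8103, -0.7134)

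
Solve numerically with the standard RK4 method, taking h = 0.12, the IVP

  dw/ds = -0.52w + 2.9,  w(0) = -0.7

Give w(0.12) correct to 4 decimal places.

-0.3203

RK4: k1 = f(s_n, w_n); k2 = f(s_n + h/2, w_n + (h/2)·k1); k3 = f(s_n + h/2, w_n + (h/2)·k2); k4 = f(s_n + h, w_n + h·k3); w_{n+1} = w_n + (h/6)·(k1 + 2k2 + 2k3 + k4).
s=0.000000, w=-0.700000:
  k1 = f(0.000000, -0.700000) = 3.264000
  k2 = f(0.060000, -0.504160) = 3.162163
  k3 = f(0.060000, -0.510270) = 3.165341
  k4 = f(0.120000, -0.320159) = 3.066483
  w ← -0.700000 + (0.12/6)·(k1 + 2k2 + 2k3 + k4) = -0.320290
w(0.12) ≈ -0.3203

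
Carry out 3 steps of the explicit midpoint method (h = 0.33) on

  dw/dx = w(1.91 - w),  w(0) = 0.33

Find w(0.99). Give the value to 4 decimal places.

1.1076

Midpoint: k1 = f(x_n, w_n); k2 = f(x_n + h/2, w_n + (h/2)·k1); w_{n+1} = w_n + h·k2.
x=0.000000, w=0.330000:
  k1 = f(0.000000, 0.330000) = 0.521400
  k2 = f(0.165000, 0.416031) = 0.621537
  w ← 0.330000 + 0.33·0.621537 = 0.535107
x=0.330000, w=0.535107:
  k1 = f(0.330000, 0.535107) = 0.735715
  k2 = f(0.495000, 0.656500) = 0.822923
  w ← 0.535107 + 0.33·0.822923 = 0.806672
x=0.660000, w=0.806672:
  k1 = f(0.660000, 0.806672) = 0.890024
  k2 = f(0.825000, 0.953526) = 0.912023
  w ← 0.806672 + 0.33·0.912023 = 1.107639
w(0.99) ≈ 1.1076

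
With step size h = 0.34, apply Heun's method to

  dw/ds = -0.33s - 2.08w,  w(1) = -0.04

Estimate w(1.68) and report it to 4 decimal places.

-0.1778

Heun: k1 = f(s_n, w_n); k2 = f(s_n + h, w_n + h·k1); w_{n+1} = w_n + (h/2)·(k1 + k2).
s=1.000000, w=-0.040000:
  k1 = f(1.000000, -0.040000) = -0.246800
  k2 = f(1.340000, -0.123912) = -0.184463
  w ← -0.040000 + (0.34/2)·(-0.246800 + (-0.184463)) = -0.113315
s=1.340000, w=-0.113315:
  k1 = f(1.340000, -0.113315) = -0.206505
  k2 = f(1.680000, -0.183527) = -0.172665
  w ← -0.113315 + (0.34/2)·(-0.206505 + (-0.172665)) = -0.177774
w(1.68) ≈ -0.1778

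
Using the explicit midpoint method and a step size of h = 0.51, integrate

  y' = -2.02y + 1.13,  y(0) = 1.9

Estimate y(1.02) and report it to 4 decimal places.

Midpoint: k1 = f(t_n, y_n); k2 = f(t_n + h/2, y_n + (h/2)·k1); y_{n+1} = y_n + h·k2.
t=0.000000, y=1.900000:
  k1 = f(0.000000, 1.900000) = -2.708000
  k2 = f(0.255000, 1.209460) = -1.313109
  y ← 1.900000 + 0.51·(-1.313109) = 1.230314
t=0.510000, y=1.230314:
  k1 = f(0.510000, 1.230314) = -1.355235
  k2 = f(0.765000, 0.884729) = -0.657153
  y ← 1.230314 + 0.51·(-0.657153) = 0.895166
y(1.02) ≈ 0.8952

0.8952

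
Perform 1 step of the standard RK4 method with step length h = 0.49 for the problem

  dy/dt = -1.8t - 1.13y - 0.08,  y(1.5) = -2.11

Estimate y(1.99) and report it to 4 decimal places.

RK4: k1 = f(t_n, y_n); k2 = f(t_n + h/2, y_n + (h/2)·k1); k3 = f(t_n + h/2, y_n + (h/2)·k2); k4 = f(t_n + h, y_n + h·k3); y_{n+1} = y_n + (h/6)·(k1 + 2k2 + 2k3 + k4).
t=1.500000, y=-2.110000:
  k1 = f(1.500000, -2.110000) = -0.395700
  k2 = f(1.745000, -2.206946) = -0.727150
  k3 = f(1.745000, -2.288152) = -0.635388
  k4 = f(1.990000, -2.421340) = -0.925885
  y ← -2.110000 + (0.49/6)·(k1 + 2k2 + 2k3 + k4) = -2.440477
y(1.99) ≈ -2.4405

-2.4405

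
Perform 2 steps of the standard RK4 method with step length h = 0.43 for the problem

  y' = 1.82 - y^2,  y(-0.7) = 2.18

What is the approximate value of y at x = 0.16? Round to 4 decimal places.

RK4: k1 = f(x_n, y_n); k2 = f(x_n + h/2, y_n + (h/2)·k1); k3 = f(x_n + h/2, y_n + (h/2)·k2); k4 = f(x_n + h, y_n + h·k3); y_{n+1} = y_n + (h/6)·(k1 + 2k2 + 2k3 + k4).
x=-0.700000, y=2.180000:
  k1 = f(-0.700000, 2.180000) = -2.932400
  k2 = f(-0.485000, 1.549534) = -0.581056
  k3 = f(-0.485000, 2.055073) = -2.403325
  k4 = f(-0.270000, 1.146570) = 0.505377
  y ← 2.180000 + (0.43/6)·(k1 + 2k2 + 2k3 + k4) = 1.578302
x=-0.270000, y=1.578302:
  k1 = f(-0.270000, 1.578302) = -0.671037
  k2 = f(-0.055000, 1.434029) = -0.236439
  k3 = f(-0.055000, 1.527468) = -0.513157
  k4 = f(0.160000, 1.357644) = -0.023198
  y ← 1.578302 + (0.43/6)·(k1 + 2k2 + 2k3 + k4) = 1.421106
y(0.16) ≈ 1.4211

1.4211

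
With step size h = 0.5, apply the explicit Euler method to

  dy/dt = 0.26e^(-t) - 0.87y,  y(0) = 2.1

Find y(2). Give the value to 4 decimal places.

0.3186

Euler: y_{n+1} = y_n + h·f(t_n, y_n).
t=0.000000, y=2.100000: f=-1.567000 → y ← 2.100000 + 0.5·(-1.567000) = 1.316500
t=0.500000, y=1.316500: f=-0.987657 → y ← 1.316500 + 0.5·(-0.987657) = 0.822671
t=1.000000, y=0.822671: f=-0.620076 → y ← 0.822671 + 0.5·(-0.620076) = 0.512634
t=1.500000, y=0.512634: f=-0.387977 → y ← 0.512634 + 0.5·(-0.387977) = 0.318645
y(2) ≈ 0.3186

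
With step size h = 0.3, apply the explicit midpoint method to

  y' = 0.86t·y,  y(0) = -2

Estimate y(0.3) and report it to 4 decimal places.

-2.0774

Midpoint: k1 = f(t_n, y_n); k2 = f(t_n + h/2, y_n + (h/2)·k1); y_{n+1} = y_n + h·k2.
t=0.000000, y=-2.000000:
  k1 = f(0.000000, -2.000000) = 0.000000
  k2 = f(0.150000, -2.000000) = -0.258000
  y ← -2.000000 + 0.3·(-0.258000) = -2.077400
y(0.3) ≈ -2.0774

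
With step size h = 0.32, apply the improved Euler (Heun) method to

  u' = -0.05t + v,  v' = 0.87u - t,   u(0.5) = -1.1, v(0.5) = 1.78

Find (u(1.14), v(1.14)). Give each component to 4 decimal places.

Heun on (u,v): k1 = f(t_n, state_n); k2 = f(t_n + h, state_n + h·k1); state_{n+1} = state_n + (h/2)·(k1 + k2).
0.500000: (-1.100000, 1.780000)
  k1 = (1.755000, -1.457000)
  predictor → (-0.538400, 1.313760)
  k2 = (1.272760, -1.288408)
  → (-0.615558, 1.340735)
0.820000: (-0.615558, 1.340735)
  k1 = (1.299735, -1.355536)
  predictor → (-0.199643, 0.906963)
  k2 = (0.849963, -1.313690)
  → (-0.271607, 0.913659)
(u(1.14), v(1.14)) ≈ (-0.2716, 0.9137)

-0.2716, 0.9137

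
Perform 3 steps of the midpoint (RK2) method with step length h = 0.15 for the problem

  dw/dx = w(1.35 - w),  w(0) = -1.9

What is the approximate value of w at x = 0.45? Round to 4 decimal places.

Midpoint: k1 = f(x_n, w_n); k2 = f(x_n + h/2, w_n + (h/2)·k1); w_{n+1} = w_n + h·k2.
x=0.000000, w=-1.900000:
  k1 = f(0.000000, -1.900000) = -6.175000
  k2 = f(0.075000, -2.363125) = -8.774579
  w ← -1.900000 + 0.15·(-8.774579) = -3.216187
x=0.150000, w=-3.216187:
  k1 = f(0.150000, -3.216187) = -14.685710
  k2 = f(0.225000, -4.317615) = -24.470579
  w ← -3.216187 + 0.15·(-24.470579) = -6.886774
x=0.300000, w=-6.886774:
  k1 = f(0.300000, -6.886774) = -56.724796
  k2 = f(0.375000, -11.141133) = -139.165384
  w ← -6.886774 + 0.15·(-139.165384) = -27.761581
w(0.45) ≈ -27.7616

-27.7616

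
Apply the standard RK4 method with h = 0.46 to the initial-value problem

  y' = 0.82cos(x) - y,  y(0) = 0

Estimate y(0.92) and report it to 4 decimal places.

RK4: k1 = f(x_n, y_n); k2 = f(x_n + h/2, y_n + (h/2)·k1); k3 = f(x_n + h/2, y_n + (h/2)·k2); k4 = f(x_n + h, y_n + h·k3); y_{n+1} = y_n + (h/6)·(k1 + 2k2 + 2k3 + k4).
x=0.000000, y=0.000000:
  k1 = f(0.000000, 0.000000) = 0.820000
  k2 = f(0.230000, 0.188600) = 0.609806
  k3 = f(0.230000, 0.140255) = 0.658151
  k4 = f(0.460000, 0.302749) = 0.432014
  y ← 0.000000 + (0.46/6)·(k1 + 2k2 + 2k3 + k4) = 0.290408
x=0.460000, y=0.290408:
  k1 = f(0.460000, 0.290408) = 0.444355
  k2 = f(0.690000, 0.392610) = 0.239812
  k3 = f(0.690000, 0.345565) = 0.286857
  k4 = f(0.920000, 0.422362) = 0.074410
  y ← 0.290408 + (0.46/6)·(k1 + 2k2 + 2k3 + k4) = 0.410936
y(0.92) ≈ 0.4109

0.4109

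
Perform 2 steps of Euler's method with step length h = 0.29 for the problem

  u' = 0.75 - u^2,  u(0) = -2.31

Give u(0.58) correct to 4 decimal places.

-7.2648

Euler: u_{n+1} = u_n + h·f(s_n, u_n).
s=0.000000, u=-2.310000: f=-4.586100 → u ← -2.310000 + 0.29·(-4.586100) = -3.639969
s=0.290000, u=-3.639969: f=-12.499374 → u ← -3.639969 + 0.29·(-12.499374) = -7.264788
u(0.58) ≈ -7.2648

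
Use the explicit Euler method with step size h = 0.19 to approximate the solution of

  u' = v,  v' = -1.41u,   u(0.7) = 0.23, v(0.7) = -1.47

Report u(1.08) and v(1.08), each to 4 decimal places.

Euler on (u,v): u_{n+1} = u_n + h·u', v_{n+1} = v_n + h·v'.
0.700000: (0.230000, -1.470000); f=(-1.470000, -0.324300) → (-0.049300, -1.531617)
0.890000: (-0.049300, -1.531617); f=(-1.531617, 0.069513) → (-0.340307, -1.518410)
(u(1.08), v(1.08)) ≈ (-0.3403, -1.5184)

-0.3403, -1.5184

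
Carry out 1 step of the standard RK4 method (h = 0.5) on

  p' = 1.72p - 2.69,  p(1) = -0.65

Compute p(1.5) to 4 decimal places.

RK4: k1 = f(t_n, p_n); k2 = f(t_n + h/2, p_n + (h/2)·k1); k3 = f(t_n + h/2, p_n + (h/2)·k2); k4 = f(t_n + h, p_n + h·k3); p_{n+1} = p_n + (h/6)·(k1 + 2k2 + 2k3 + k4).
t=1.000000, p=-0.650000:
  k1 = f(1.000000, -0.650000) = -3.808000
  k2 = f(1.250000, -1.602000) = -5.445440
  k3 = f(1.250000, -2.011360) = -6.149539
  k4 = f(1.500000, -3.724770) = -9.096604
  p ← -0.650000 + (0.5/6)·(k1 + 2k2 + 2k3 + k4) = -3.657880
p(1.5) ≈ -3.6579

-3.6579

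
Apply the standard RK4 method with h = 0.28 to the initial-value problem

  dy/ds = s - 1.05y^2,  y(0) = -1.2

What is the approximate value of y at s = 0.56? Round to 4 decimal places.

-3.5199

RK4: k1 = f(s_n, y_n); k2 = f(s_n + h/2, y_n + (h/2)·k1); k3 = f(s_n + h/2, y_n + (h/2)·k2); k4 = f(s_n + h, y_n + h·k3); y_{n+1} = y_n + (h/6)·(k1 + 2k2 + 2k3 + k4).
s=0.000000, y=-1.200000:
  k1 = f(0.000000, -1.200000) = -1.512000
  k2 = f(0.140000, -1.411680) = -1.952482
  k3 = f(0.140000, -1.473348) = -2.139291
  k4 = f(0.280000, -1.799001) = -3.118226
  y ← -1.200000 + (0.28/6)·(k1 + 2k2 + 2k3 + k4) = -1.797976
s=0.280000, y=-1.797976:
  k1 = f(0.280000, -1.797976) = -3.114354
  k2 = f(0.420000, -2.233986) = -4.820226
  k3 = f(0.420000, -2.472808) = -6.000517
  k4 = f(0.560000, -3.478121) = -12.142190
  y ← -1.797976 + (0.28/6)·(k1 + 2k2 + 2k3 + k4) = -3.519884
y(0.56) ≈ -3.5199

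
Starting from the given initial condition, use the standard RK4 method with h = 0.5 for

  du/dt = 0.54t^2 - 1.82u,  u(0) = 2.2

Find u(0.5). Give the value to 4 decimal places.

RK4: k1 = f(t_n, u_n); k2 = f(t_n + h/2, u_n + (h/2)·k1); k3 = f(t_n + h/2, u_n + (h/2)·k2); k4 = f(t_n + h, u_n + h·k3); u_{n+1} = u_n + (h/6)·(k1 + 2k2 + 2k3 + k4).
t=0.000000, u=2.200000:
  k1 = f(0.000000, 2.200000) = -4.004000
  k2 = f(0.250000, 1.199000) = -2.148430
  k3 = f(0.250000, 1.662893) = -2.992714
  k4 = f(0.500000, 0.703643) = -1.145630
  u ← 2.200000 + (0.5/6)·(k1 + 2k2 + 2k3 + k4) = 0.914007
u(0.5) ≈ 0.9140

0.9140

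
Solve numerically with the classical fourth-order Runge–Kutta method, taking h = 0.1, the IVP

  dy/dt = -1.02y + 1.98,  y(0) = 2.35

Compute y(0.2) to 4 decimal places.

RK4: k1 = f(t_n, y_n); k2 = f(t_n + h/2, y_n + (h/2)·k1); k3 = f(t_n + h/2, y_n + (h/2)·k2); k4 = f(t_n + h, y_n + h·k3); y_{n+1} = y_n + (h/6)·(k1 + 2k2 + 2k3 + k4).
t=0.000000, y=2.350000:
  k1 = f(0.000000, 2.350000) = -0.417000
  k2 = f(0.050000, 2.329150) = -0.395733
  k3 = f(0.050000, 2.330213) = -0.396818
  k4 = f(0.100000, 2.310318) = -0.376525
  y ← 2.350000 + (0.1/6)·(k1 + 2k2 + 2k3 + k4) = 2.310356
t=0.100000, y=2.310356:
  k1 = f(0.100000, 2.310356) = -0.376563
  k2 = f(0.150000, 2.291528) = -0.357359
  k3 = f(0.150000, 2.292488) = -0.358338
  k4 = f(0.200000, 2.274522) = -0.340013
  y ← 2.310356 + (0.1/6)·(k1 + 2k2 + 2k3 + k4) = 2.274557
y(0.2) ≈ 2.2746

2.2746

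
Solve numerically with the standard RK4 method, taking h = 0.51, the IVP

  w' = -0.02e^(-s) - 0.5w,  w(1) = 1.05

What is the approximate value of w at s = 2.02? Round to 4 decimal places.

RK4: k1 = f(s_n, w_n); k2 = f(s_n + h/2, w_n + (h/2)·k1); k3 = f(s_n + h/2, w_n + (h/2)·k2); k4 = f(s_n + h, w_n + h·k3); w_{n+1} = w_n + (h/6)·(k1 + 2k2 + 2k3 + k4).
s=1.000000, w=1.050000:
  k1 = f(1.000000, 1.050000) = -0.532358
  k2 = f(1.255000, 0.914249) = -0.462826
  k3 = f(1.255000, 0.931979) = -0.471691
  k4 = f(1.510000, 0.809437) = -0.409137
  w ← 1.050000 + (0.51/6)·(k1 + 2k2 + 2k3 + k4) = 0.811105
s=1.510000, w=0.811105:
  k1 = f(1.510000, 0.811105) = -0.409971
  k2 = f(1.765000, 0.706563) = -0.356705
  k3 = f(1.765000, 0.720145) = -0.363496
  k4 = f(2.020000, 0.625722) = -0.315514
  w ← 0.811105 + (0.51/6)·(k1 + 2k2 + 2k3 + k4) = 0.627005
w(2.02) ≈ 0.6270

0.6270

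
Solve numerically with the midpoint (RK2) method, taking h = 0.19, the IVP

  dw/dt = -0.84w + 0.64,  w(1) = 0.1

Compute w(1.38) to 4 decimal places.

0.2801

Midpoint: k1 = f(t_n, w_n); k2 = f(t_n + h/2, w_n + (h/2)·k1); w_{n+1} = w_n + h·k2.
t=1.000000, w=0.100000:
  k1 = f(1.000000, 0.100000) = 0.556000
  k2 = f(1.095000, 0.152820) = 0.511631
  w ← 0.100000 + 0.19·0.511631 = 0.197210
t=1.190000, w=0.197210:
  k1 = f(1.190000, 0.197210) = 0.474344
  k2 = f(1.285000, 0.242273) = 0.436491
  w ← 0.197210 + 0.19·0.436491 = 0.280143
w(1.38) ≈ 0.2801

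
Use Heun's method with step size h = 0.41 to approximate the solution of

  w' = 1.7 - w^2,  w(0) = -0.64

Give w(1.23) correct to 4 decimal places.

Heun: k1 = f(x_n, w_n); k2 = f(x_n + h, w_n + h·k1); w_{n+1} = w_n + (h/2)·(k1 + k2).
x=0.000000, w=-0.640000:
  k1 = f(0.000000, -0.640000) = 1.290400
  k2 = f(0.410000, -0.110936) = 1.687693
  w ← -0.640000 + (0.41/2)·(1.290400 + 1.687693) = -0.029491
x=0.410000, w=-0.029491:
  k1 = f(0.410000, -0.029491) = 1.699130
  k2 = f(0.820000, 0.667153) = 1.254908
  w ← -0.029491 + (0.41/2)·(1.699130 + 1.254908) = 0.576087
x=0.820000, w=0.576087:
  k1 = f(0.820000, 0.576087) = 1.368124
  k2 = f(1.230000, 1.137018) = 0.407191
  w ← 0.576087 + (0.41/2)·(1.368124 + 0.407191) = 0.940026
w(1.23) ≈ 0.9400

0.9400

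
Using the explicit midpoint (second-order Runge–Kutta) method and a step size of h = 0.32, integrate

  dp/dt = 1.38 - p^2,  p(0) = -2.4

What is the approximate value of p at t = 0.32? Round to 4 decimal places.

-5.0352

Midpoint: k1 = f(t_n, p_n); k2 = f(t_n + h/2, p_n + (h/2)·k1); p_{n+1} = p_n + h·k2.
t=0.000000, p=-2.400000:
  k1 = f(0.000000, -2.400000) = -4.380000
  k2 = f(0.160000, -3.100800) = -8.234961
  p ← -2.400000 + 0.32·(-8.234961) = -5.035187
p(0.32) ≈ -5.0352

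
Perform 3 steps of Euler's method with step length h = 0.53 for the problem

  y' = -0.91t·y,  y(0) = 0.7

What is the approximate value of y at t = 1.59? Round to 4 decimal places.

0.2547

Euler: y_{n+1} = y_n + h·f(t_n, y_n).
t=0.000000, y=0.700000: f=0.000000 → y ← 0.700000 + 0.53·0.000000 = 0.700000
t=0.530000, y=0.700000: f=-0.337610 → y ← 0.700000 + 0.53·(-0.337610) = 0.521067
t=1.060000, y=0.521067: f=-0.502621 → y ← 0.521067 + 0.53·(-0.502621) = 0.254678
y(1.59) ≈ 0.2547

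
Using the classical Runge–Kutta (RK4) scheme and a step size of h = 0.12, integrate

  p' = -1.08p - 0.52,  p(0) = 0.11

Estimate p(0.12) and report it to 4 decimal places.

0.0381

RK4: k1 = f(x_n, p_n); k2 = f(x_n + h/2, p_n + (h/2)·k1); k3 = f(x_n + h/2, p_n + (h/2)·k2); k4 = f(x_n + h, p_n + h·k3); p_{n+1} = p_n + (h/6)·(k1 + 2k2 + 2k3 + k4).
x=0.000000, p=0.110000:
  k1 = f(0.000000, 0.110000) = -0.638800
  k2 = f(0.060000, 0.071672) = -0.597406
  k3 = f(0.060000, 0.074156) = -0.600088
  k4 = f(0.120000, 0.037989) = -0.561029
  p ← 0.110000 + (0.12/6)·(k1 + 2k2 + 2k3 + k4) = 0.038104
p(0.12) ≈ 0.0381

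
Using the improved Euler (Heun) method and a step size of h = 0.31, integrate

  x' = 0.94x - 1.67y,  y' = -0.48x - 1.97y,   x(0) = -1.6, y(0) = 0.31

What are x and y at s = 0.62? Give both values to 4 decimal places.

-3.3684, 0.5313

Heun on (x,y): k1 = f(s_n, state_n); k2 = f(s_n + h, state_n + h·k1); state_{n+1} = state_n + (h/2)·(k1 + k2).
0.000000: (-1.600000, 0.310000)
  k1 = (-2.021700, 0.157300)
  predictor → (-2.226727, 0.358763)
  k2 = (-2.692258, 0.362066)
  → (-2.330663, 0.390502)
0.310000: (-2.330663, 0.390502)
  k1 = (-2.842961, 0.349430)
  predictor → (-3.211981, 0.498825)
  k2 = (-3.852300, 0.559066)
  → (-3.368429, 0.531319)
(x(0.62), y(0.62)) ≈ (-3.3684, 0.5313)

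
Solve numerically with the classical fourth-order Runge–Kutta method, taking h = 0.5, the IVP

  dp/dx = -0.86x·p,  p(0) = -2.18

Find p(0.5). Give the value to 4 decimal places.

-1.9578

RK4: k1 = f(x_n, p_n); k2 = f(x_n + h/2, p_n + (h/2)·k1); k3 = f(x_n + h/2, p_n + (h/2)·k2); k4 = f(x_n + h, p_n + h·k3); p_{n+1} = p_n + (h/6)·(k1 + 2k2 + 2k3 + k4).
x=0.000000, p=-2.180000:
  k1 = f(0.000000, -2.180000) = 0.000000
  k2 = f(0.250000, -2.180000) = 0.468700
  k3 = f(0.250000, -2.062825) = 0.443507
  k4 = f(0.500000, -1.958246) = 0.842046
  p ← -2.180000 + (0.5/6)·(k1 + 2k2 + 2k3 + k4) = -1.957795
p(0.5) ≈ -1.9578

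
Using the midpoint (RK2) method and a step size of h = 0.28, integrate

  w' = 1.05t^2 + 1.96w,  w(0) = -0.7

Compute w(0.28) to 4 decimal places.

-1.1838

Midpoint: k1 = f(t_n, w_n); k2 = f(t_n + h/2, w_n + (h/2)·k1); w_{n+1} = w_n + h·k2.
t=0.000000, w=-0.700000:
  k1 = f(0.000000, -0.700000) = -1.372000
  k2 = f(0.140000, -0.892080) = -1.727897
  w ← -0.700000 + 0.28·(-1.727897) = -1.183811
w(0.28) ≈ -1.1838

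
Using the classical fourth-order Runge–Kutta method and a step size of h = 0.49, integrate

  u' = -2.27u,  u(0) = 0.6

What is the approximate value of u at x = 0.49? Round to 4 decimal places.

RK4: k1 = f(x_n, u_n); k2 = f(x_n + h/2, u_n + (h/2)·k1); k3 = f(x_n + h/2, u_n + (h/2)·k2); k4 = f(x_n + h, u_n + h·k3); u_{n+1} = u_n + (h/6)·(k1 + 2k2 + 2k3 + k4).
x=0.000000, u=0.600000:
  k1 = f(0.000000, 0.600000) = -1.362000
  k2 = f(0.245000, 0.266310) = -0.604524
  k3 = f(0.245000, 0.451892) = -1.025794
  k4 = f(0.490000, 0.097361) = -0.221009
  u ← 0.600000 + (0.49/6)·(k1 + 2k2 + 2k3 + k4) = 0.204436
u(0.49) ≈ 0.2044

0.2044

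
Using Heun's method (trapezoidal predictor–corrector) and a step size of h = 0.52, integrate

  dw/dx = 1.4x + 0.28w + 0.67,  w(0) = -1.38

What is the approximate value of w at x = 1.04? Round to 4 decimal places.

-0.2246

Heun: k1 = f(x_n, w_n); k2 = f(x_n + h, w_n + h·k1); w_{n+1} = w_n + (h/2)·(k1 + k2).
x=0.000000, w=-1.380000:
  k1 = f(0.000000, -1.380000) = 0.283600
  k2 = f(0.520000, -1.232528) = 1.052892
  w ← -1.380000 + (0.52/2)·(0.283600 + 1.052892) = -1.032512
x=0.520000, w=-1.032512:
  k1 = f(0.520000, -1.032512) = 1.108897
  k2 = f(1.040000, -0.455886) = 1.998352
  w ← -1.032512 + (0.52/2)·(1.108897 + 1.998352) = -0.224627
w(1.04) ≈ -0.2246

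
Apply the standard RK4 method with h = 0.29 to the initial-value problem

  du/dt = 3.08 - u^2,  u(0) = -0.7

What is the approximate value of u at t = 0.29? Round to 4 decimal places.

RK4: k1 = f(t_n, u_n); k2 = f(t_n + h/2, u_n + (h/2)·k1); k3 = f(t_n + h/2, u_n + (h/2)·k2); k4 = f(t_n + h, u_n + h·k3); u_{n+1} = u_n + (h/6)·(k1 + 2k2 + 2k3 + k4).
t=0.000000, u=-0.700000:
  k1 = f(0.000000, -0.700000) = 2.590000
  k2 = f(0.145000, -0.324450) = 2.974732
  k3 = f(0.145000, -0.268664) = 3.007820
  k4 = f(0.290000, 0.172268) = 3.050324
  u ← -0.700000 + (0.29/6)·(k1 + 2k2 + 2k3 + k4) = 0.150929
u(0.29) ≈ 0.1509

0.1509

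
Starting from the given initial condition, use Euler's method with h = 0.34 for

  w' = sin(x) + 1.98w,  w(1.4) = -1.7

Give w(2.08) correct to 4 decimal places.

-3.8636

Euler: w_{n+1} = w_n + h·f(x_n, w_n).
x=1.400000, w=-1.700000: f=-2.380550 → w ← -1.700000 + 0.34·(-2.380550) = -2.509387
x=1.740000, w=-2.509387: f=-3.982867 → w ← -2.509387 + 0.34·(-3.982867) = -3.863562
w(2.08) ≈ -3.8636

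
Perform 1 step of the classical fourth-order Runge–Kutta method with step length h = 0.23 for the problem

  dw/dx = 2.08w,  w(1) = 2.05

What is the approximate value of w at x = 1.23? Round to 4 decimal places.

3.3072

RK4: k1 = f(x_n, w_n); k2 = f(x_n + h/2, w_n + (h/2)·k1); k3 = f(x_n + h/2, w_n + (h/2)·k2); k4 = f(x_n + h, w_n + h·k3); w_{n+1} = w_n + (h/6)·(k1 + 2k2 + 2k3 + k4).
x=1.000000, w=2.050000:
  k1 = f(1.000000, 2.050000) = 4.264000
  k2 = f(1.115000, 2.540360) = 5.283949
  k3 = f(1.115000, 2.657654) = 5.527921
  k4 = f(1.230000, 3.321422) = 6.908557
  w ← 2.050000 + (0.23/6)·(k1 + 2k2 + 2k3 + k4) = 3.307191
w(1.23) ≈ 3.3072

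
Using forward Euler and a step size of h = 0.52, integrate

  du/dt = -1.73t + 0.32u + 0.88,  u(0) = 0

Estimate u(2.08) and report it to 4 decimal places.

-0.7910

Euler: u_{n+1} = u_n + h·f(t_n, u_n).
t=0.000000, u=0.000000: f=0.880000 → u ← 0.000000 + 0.52·0.880000 = 0.457600
t=0.520000, u=0.457600: f=0.126832 → u ← 0.457600 + 0.52·0.126832 = 0.523553
t=1.040000, u=0.523553: f=-0.751663 → u ← 0.523553 + 0.52·(-0.751663) = 0.132688
t=1.560000, u=0.132688: f=-1.776340 → u ← 0.132688 + 0.52·(-1.776340) = -0.791009
u(2.08) ≈ -0.7910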